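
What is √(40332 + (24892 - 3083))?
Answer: √62141 ≈ 249.28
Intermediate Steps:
√(40332 + (24892 - 3083)) = √(40332 + 21809) = √62141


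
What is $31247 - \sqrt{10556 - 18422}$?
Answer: $31247 - 3 i \sqrt{874} \approx 31247.0 - 88.69 i$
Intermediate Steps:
$31247 - \sqrt{10556 - 18422} = 31247 - \sqrt{-7866} = 31247 - 3 i \sqrt{874}$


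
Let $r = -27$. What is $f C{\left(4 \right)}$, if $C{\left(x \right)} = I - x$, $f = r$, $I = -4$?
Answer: $216$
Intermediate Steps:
$f = -27$
$C{\left(x \right)} = -4 - x$
$f C{\left(4 \right)} = - 27 \left(-4 - 4\right) = \left(-27\right) \left(-8\right) = 216$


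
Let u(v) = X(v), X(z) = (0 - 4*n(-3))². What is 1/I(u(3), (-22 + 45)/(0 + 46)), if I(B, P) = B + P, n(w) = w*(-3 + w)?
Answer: 2/10369 ≈ 0.00019288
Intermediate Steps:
X(z) = 5184 (X(z) = (0 - (-12)*(-3 - 3))² = (0 - (-12)*(-6))² = (0 - 4*18)² = (0 - 72)² = (-72)² = 5184)
u(v) = 5184
1/I(u(3), (-22 + 45)/(0 + 46)) = 1/(5184 + (-22 + 45)/(0 + 46)) = 1/(5184 + 23/46) = 1/(5184 + 23*(1/46)) = 1/(5184 + ½) = 1/(10369/2) = 2/10369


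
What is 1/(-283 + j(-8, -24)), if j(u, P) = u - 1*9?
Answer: -1/300 ≈ -0.0033333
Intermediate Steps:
j(u, P) = -9 + u (j(u, P) = u - 9 = -9 + u)
1/(-283 + j(-8, -24)) = 1/(-283 + (-9 - 8)) = 1/(-283 - 17) = 1/(-300) = -1/300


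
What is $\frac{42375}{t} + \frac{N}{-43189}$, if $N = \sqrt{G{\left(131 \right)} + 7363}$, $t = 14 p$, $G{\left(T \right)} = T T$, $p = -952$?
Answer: $- \frac{42375}{13328} - \frac{2 \sqrt{6131}}{43189} \approx -3.183$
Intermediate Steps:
$G{\left(T \right)} = T^{2}$
$t = -13328$ ($t = 14 \left(-952\right) = -13328$)
$N = 2 \sqrt{6131}$ ($N = \sqrt{131^{2} + 7363} = \sqrt{17161 + 7363} = \sqrt{24524} = 2 \sqrt{6131} \approx 156.6$)
$\frac{42375}{t} + \frac{N}{-43189} = \frac{42375}{-13328} + \frac{2 \sqrt{6131}}{-43189} = 42375 \left(- \frac{1}{13328}\right) + 2 \sqrt{6131} \left(- \frac{1}{43189}\right) = - \frac{42375}{13328} - \frac{2 \sqrt{6131}}{43189}$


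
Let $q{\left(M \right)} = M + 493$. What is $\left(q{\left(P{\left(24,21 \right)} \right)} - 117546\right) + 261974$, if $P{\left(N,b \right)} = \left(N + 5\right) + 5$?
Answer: $144955$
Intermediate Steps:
$P{\left(N,b \right)} = 10 + N$ ($P{\left(N,b \right)} = \left(5 + N\right) + 5 = 10 + N$)
$q{\left(M \right)} = 493 + M$
$\left(q{\left(P{\left(24,21 \right)} \right)} - 117546\right) + 261974 = \left(\left(493 + \left(10 + 24\right)\right) - 117546\right) + 261974 = \left(\left(493 + 34\right) - 117546\right) + 261974 = \left(527 - 117546\right) + 261974 = -117019 + 261974 = 144955$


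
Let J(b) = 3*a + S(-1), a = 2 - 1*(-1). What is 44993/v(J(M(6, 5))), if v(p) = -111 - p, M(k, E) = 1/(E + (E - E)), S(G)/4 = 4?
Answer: -44993/136 ≈ -330.83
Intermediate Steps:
a = 3 (a = 2 + 1 = 3)
S(G) = 16 (S(G) = 4*4 = 16)
M(k, E) = 1/E (M(k, E) = 1/(E + 0) = 1/E)
J(b) = 25 (J(b) = 3*3 + 16 = 9 + 16 = 25)
44993/v(J(M(6, 5))) = 44993/(-111 - 1*25) = 44993/(-111 - 25) = 44993/(-136) = 44993*(-1/136) = -44993/136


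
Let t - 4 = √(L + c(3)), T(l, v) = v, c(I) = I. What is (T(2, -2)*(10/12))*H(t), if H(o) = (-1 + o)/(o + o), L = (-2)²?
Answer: -25/54 - 5*√7/54 ≈ -0.70794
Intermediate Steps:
L = 4
t = 4 + √7 (t = 4 + √(4 + 3) = 4 + √7 ≈ 6.6458)
H(o) = (-1 + o)/(2*o) (H(o) = (-1 + o)/((2*o)) = (-1 + o)*(1/(2*o)) = (-1 + o)/(2*o))
(T(2, -2)*(10/12))*H(t) = (-20/12)*((-1 + (4 + √7))/(2*(4 + √7))) = (-20/12)*((3 + √7)/(2*(4 + √7))) = (-2*⅚)*((3 + √7)/(2*(4 + √7))) = -5*(3 + √7)/(6*(4 + √7))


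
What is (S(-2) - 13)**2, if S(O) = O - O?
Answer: 169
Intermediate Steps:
S(O) = 0
(S(-2) - 13)**2 = (0 - 13)**2 = (-13)**2 = 169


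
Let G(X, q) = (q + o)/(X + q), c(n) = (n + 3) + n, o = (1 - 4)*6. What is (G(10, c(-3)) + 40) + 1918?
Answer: 1955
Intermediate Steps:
o = -18 (o = -3*6 = -18)
c(n) = 3 + 2*n (c(n) = (3 + n) + n = 3 + 2*n)
G(X, q) = (-18 + q)/(X + q) (G(X, q) = (q - 18)/(X + q) = (-18 + q)/(X + q))
(G(10, c(-3)) + 40) + 1918 = ((-18 + (3 + 2*(-3)))/(10 + (3 + 2*(-3))) + 40) + 1918 = ((-18 + (3 - 6))/(10 + (3 - 6)) + 40) + 1918 = ((-18 - 3)/(10 - 3) + 40) + 1918 = (-21/7 + 40) + 1918 = ((⅐)*(-21) + 40) + 1918 = (-3 + 40) + 1918 = 37 + 1918 = 1955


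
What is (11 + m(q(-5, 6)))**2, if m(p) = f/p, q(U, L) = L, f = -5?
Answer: 3721/36 ≈ 103.36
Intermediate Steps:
m(p) = -5/p
(11 + m(q(-5, 6)))**2 = (11 - 5/6)**2 = (61/6)**2 = 3721/36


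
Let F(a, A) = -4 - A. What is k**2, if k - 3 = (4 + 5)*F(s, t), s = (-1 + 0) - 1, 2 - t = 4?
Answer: 225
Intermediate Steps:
t = -2 (t = 2 - 1*4 = 2 - 4 = -2)
s = -2 (s = -1 - 1 = -2)
k = -15 (k = 3 + (4 + 5)*(-4 - 1*(-2)) = 3 + 9*(-4 + 2) = 3 + 9*(-2) = 3 - 18 = -15)
k**2 = (-15)**2 = 225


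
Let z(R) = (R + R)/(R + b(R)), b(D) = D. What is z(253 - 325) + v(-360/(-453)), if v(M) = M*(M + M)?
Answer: 51601/22801 ≈ 2.2631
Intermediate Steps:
v(M) = 2*M² (v(M) = M*(2*M) = 2*M²)
z(R) = 1 (z(R) = (R + R)/(R + R) = (2*R)/((2*R)) = (2*R)*(1/(2*R)) = 1)
z(253 - 325) + v(-360/(-453)) = 1 + 2*(-360/(-453))² = 1 + 2*(-360*(-1/453))² = 1 + 2*(120/151)² = 1 + 2*(14400/22801) = 1 + 28800/22801 = 51601/22801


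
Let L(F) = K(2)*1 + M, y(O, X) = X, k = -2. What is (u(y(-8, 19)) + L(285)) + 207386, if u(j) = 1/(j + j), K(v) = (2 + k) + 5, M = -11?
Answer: 7880441/38 ≈ 2.0738e+5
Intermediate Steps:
K(v) = 5 (K(v) = (2 - 2) + 5 = 0 + 5 = 5)
u(j) = 1/(2*j)
L(F) = -6 (L(F) = 5*1 - 11 = 5 - 11 = -6)
(u(y(-8, 19)) + L(285)) + 207386 = ((½)/19 - 6) + 207386 = ((½)*(1/19) - 6) + 207386 = (1/38 - 6) + 207386 = -227/38 + 207386 = 7880441/38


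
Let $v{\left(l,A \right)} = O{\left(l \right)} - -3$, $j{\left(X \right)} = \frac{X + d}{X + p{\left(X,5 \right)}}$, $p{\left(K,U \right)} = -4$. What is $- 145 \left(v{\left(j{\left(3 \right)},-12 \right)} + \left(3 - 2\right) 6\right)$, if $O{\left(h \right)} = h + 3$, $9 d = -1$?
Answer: $- \frac{11890}{9} \approx -1321.1$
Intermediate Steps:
$d = - \frac{1}{9}$ ($d = \frac{1}{9} \left(-1\right) = - \frac{1}{9} \approx -0.11111$)
$O{\left(h \right)} = 3 + h$
$j{\left(X \right)} = \frac{- \frac{1}{9} + X}{-4 + X}$ ($j{\left(X \right)} = \frac{X - \frac{1}{9}}{X - 4} = \frac{- \frac{1}{9} + X}{-4 + X}$)
$v{\left(l,A \right)} = 6 + l$ ($v{\left(l,A \right)} = \left(3 + l\right) - -3 = \left(3 + l\right) + 3 = 6 + l$)
$- 145 \left(v{\left(j{\left(3 \right)},-12 \right)} + \left(3 - 2\right) 6\right) = - 145 \left(\left(6 + \frac{- \frac{1}{9} + 3}{-4 + 3}\right) + \left(3 - 2\right) 6\right) = - 145 \left(\left(6 + \frac{1}{-1} \cdot \frac{26}{9}\right) + 1 \cdot 6\right) = - 145 \left(\left(6 - \frac{26}{9}\right) + 6\right) = - 145 \left(\frac{28}{9} + 6\right) = \left(-145\right) \frac{82}{9} = - \frac{11890}{9}$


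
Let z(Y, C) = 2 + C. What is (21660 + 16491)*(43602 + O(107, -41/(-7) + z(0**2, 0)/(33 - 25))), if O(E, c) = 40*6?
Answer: 1672616142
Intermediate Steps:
O(E, c) = 240
(21660 + 16491)*(43602 + O(107, -41/(-7) + z(0**2, 0)/(33 - 25))) = (21660 + 16491)*(43602 + 240) = 38151*43842 = 1672616142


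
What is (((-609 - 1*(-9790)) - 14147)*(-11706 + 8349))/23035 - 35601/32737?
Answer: 544933940259/754096795 ≈ 722.63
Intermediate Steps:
(((-609 - 1*(-9790)) - 14147)*(-11706 + 8349))/23035 - 35601/32737 = (((-609 + 9790) - 14147)*(-3357))*(1/23035) - 35601*1/32737 = ((9181 - 14147)*(-3357))*(1/23035) - 35601/32737 = -4966*(-3357)*(1/23035) - 35601/32737 = 16670862*(1/23035) - 35601/32737 = 16670862/23035 - 35601/32737 = 544933940259/754096795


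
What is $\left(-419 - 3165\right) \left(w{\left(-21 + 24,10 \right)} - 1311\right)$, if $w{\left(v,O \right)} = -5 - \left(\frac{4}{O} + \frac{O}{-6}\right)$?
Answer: $\frac{70680064}{15} \approx 4.712 \cdot 10^{6}$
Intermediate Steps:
$w{\left(v,O \right)} = -5 - \frac{4}{O} + \frac{O}{6}$ ($w{\left(v,O \right)} = -5 - \left(\frac{4}{O} + O \left(- \frac{1}{6}\right)\right) = -5 - \left(\frac{4}{O} - \frac{O}{6}\right) = -5 + \left(- \frac{4}{O} + \frac{O}{6}\right) = -5 - \frac{4}{O} + \frac{O}{6}$)
$\left(-419 - 3165\right) \left(w{\left(-21 + 24,10 \right)} - 1311\right) = \left(-419 - 3165\right) \left(\left(-5 - \frac{4}{10} + \frac{1}{6} \cdot 10\right) - 1311\right) = - 3584 \left(\left(-5 - \frac{2}{5} + \frac{5}{3}\right) - 1311\right) = - 3584 \left(- \frac{56}{15} - 1311\right) = \left(-3584\right) \left(- \frac{19721}{15}\right) = \frac{70680064}{15}$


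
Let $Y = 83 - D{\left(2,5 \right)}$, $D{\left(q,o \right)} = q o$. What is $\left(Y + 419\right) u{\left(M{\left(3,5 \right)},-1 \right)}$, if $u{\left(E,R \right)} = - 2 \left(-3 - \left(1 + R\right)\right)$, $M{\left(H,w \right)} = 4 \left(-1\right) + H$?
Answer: $2952$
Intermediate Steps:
$M{\left(H,w \right)} = -4 + H$
$u{\left(E,R \right)} = 8 + 2 R$ ($u{\left(E,R \right)} = - 2 \left(-4 - R\right) = 8 + 2 R$)
$D{\left(q,o \right)} = o q$
$Y = 73$ ($Y = 83 - 5 \cdot 2 = 83 - 10 = 73$)
$\left(Y + 419\right) u{\left(M{\left(3,5 \right)},-1 \right)} = \left(73 + 419\right) \left(8 + 2 \left(-1\right)\right) = 492 \left(8 - 2\right) = 492 \cdot 6 = 2952$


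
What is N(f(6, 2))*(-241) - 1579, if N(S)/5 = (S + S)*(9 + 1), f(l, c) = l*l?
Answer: -869179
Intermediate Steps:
f(l, c) = l²
N(S) = 100*S (N(S) = 5*((S + S)*(9 + 1)) = 5*((2*S)*10) = 5*(20*S) = 100*S)
N(f(6, 2))*(-241) - 1579 = (100*6²)*(-241) - 1579 = (100*36)*(-241) - 1579 = 3600*(-241) - 1579 = -867600 - 1579 = -869179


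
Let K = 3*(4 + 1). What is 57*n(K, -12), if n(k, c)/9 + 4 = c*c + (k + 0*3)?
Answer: 79515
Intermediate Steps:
K = 15 (K = 3*5 = 15)
n(k, c) = -36 + 9*k + 9*c² (n(k, c) = -36 + 9*(c*c + (k + 0*3)) = -36 + 9*(c² + (k + 0)) = -36 + 9*(c² + k) = -36 + 9*(k + c²) = -36 + (9*k + 9*c²) = -36 + 9*k + 9*c²)
57*n(K, -12) = 57*(-36 + 9*15 + 9*(-12)²) = 57*(-36 + 135 + 9*144) = 57*(-36 + 135 + 1296) = 57*1395 = 79515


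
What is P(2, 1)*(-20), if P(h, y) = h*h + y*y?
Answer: -100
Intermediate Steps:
P(h, y) = h² + y²
P(2, 1)*(-20) = (2² + 1²)*(-20) = (4 + 1)*(-20) = 5*(-20) = -100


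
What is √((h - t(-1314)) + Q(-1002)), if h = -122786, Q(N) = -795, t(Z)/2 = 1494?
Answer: I*√126569 ≈ 355.77*I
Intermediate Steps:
t(Z) = 2988 (t(Z) = 2*1494 = 2988)
√((h - t(-1314)) + Q(-1002)) = √((-122786 - 1*2988) - 795) = √((-122786 - 2988) - 795) = √(-125774 - 795) = √(-126569) = I*√126569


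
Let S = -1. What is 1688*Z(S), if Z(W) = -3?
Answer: -5064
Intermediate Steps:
1688*Z(S) = 1688*(-3) = -5064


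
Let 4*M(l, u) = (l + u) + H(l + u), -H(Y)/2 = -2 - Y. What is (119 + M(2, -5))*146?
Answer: 34383/2 ≈ 17192.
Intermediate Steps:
H(Y) = 4 + 2*Y (H(Y) = -2*(-2 - Y) = 4 + 2*Y)
M(l, u) = 1 + 3*l/4 + 3*u/4 (M(l, u) = ((l + u) + (4 + 2*(l + u)))/4 = ((l + u) + (4 + (2*l + 2*u)))/4 = ((l + u) + (4 + 2*l + 2*u))/4 = (4 + 3*l + 3*u)/4 = 1 + 3*l/4 + 3*u/4)
(119 + M(2, -5))*146 = (119 + (1 + (¾)*2 + (¾)*(-5)))*146 = (119 + (1 + 3/2 - 15/4))*146 = (119 - 5/4)*146 = (471/4)*146 = 34383/2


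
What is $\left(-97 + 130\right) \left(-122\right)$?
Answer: $-4026$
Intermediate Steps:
$\left(-97 + 130\right) \left(-122\right) = 33 \left(-122\right) = -4026$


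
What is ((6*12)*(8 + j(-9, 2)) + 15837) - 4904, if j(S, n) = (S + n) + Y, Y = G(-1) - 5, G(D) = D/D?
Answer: 10717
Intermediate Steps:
G(D) = 1
Y = -4 (Y = 1 - 5 = -4)
j(S, n) = -4 + S + n (j(S, n) = (S + n) - 4 = -4 + S + n)
((6*12)*(8 + j(-9, 2)) + 15837) - 4904 = ((6*12)*(8 + (-4 - 9 + 2)) + 15837) - 4904 = (72*(8 - 11) + 15837) - 4904 = (72*(-3) + 15837) - 4904 = (-216 + 15837) - 4904 = 15621 - 4904 = 10717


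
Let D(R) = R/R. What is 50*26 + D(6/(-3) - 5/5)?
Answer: 1301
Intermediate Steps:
D(R) = 1
50*26 + D(6/(-3) - 5/5) = 50*26 + 1 = 1300 + 1 = 1301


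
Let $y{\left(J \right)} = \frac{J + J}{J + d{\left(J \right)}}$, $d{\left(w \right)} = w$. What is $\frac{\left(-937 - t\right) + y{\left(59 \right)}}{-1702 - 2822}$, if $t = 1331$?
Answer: $\frac{2267}{4524} \approx 0.50111$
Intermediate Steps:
$y{\left(J \right)} = 1$ ($y{\left(J \right)} = \frac{J + J}{J + J} = \frac{2 J}{2 J} = 2 J \frac{1}{2 J} = 1$)
$\frac{\left(-937 - t\right) + y{\left(59 \right)}}{-1702 - 2822} = \frac{\left(-937 - 1331\right) + 1}{-1702 - 2822} = \frac{\left(-937 - 1331\right) + 1}{-4524} = \left(-2268 + 1\right) \left(- \frac{1}{4524}\right) = \left(-2267\right) \left(- \frac{1}{4524}\right) = \frac{2267}{4524}$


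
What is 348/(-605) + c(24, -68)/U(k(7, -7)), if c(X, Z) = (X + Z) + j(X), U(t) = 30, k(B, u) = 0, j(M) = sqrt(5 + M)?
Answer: -3706/1815 + sqrt(29)/30 ≈ -1.8624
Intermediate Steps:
c(X, Z) = X + Z + sqrt(5 + X) (c(X, Z) = (X + Z) + sqrt(5 + X) = X + Z + sqrt(5 + X))
348/(-605) + c(24, -68)/U(k(7, -7)) = 348/(-605) + (24 - 68 + sqrt(5 + 24))/30 = 348*(-1/605) + (24 - 68 + sqrt(29))*(1/30) = -348/605 + (-44 + sqrt(29))*(1/30) = -348/605 + (-22/15 + sqrt(29)/30) = -3706/1815 + sqrt(29)/30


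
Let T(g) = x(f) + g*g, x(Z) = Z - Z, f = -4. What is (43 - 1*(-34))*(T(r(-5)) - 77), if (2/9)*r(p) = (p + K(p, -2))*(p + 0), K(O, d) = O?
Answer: 3892196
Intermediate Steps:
x(Z) = 0
r(p) = 9*p**2 (r(p) = 9*((p + p)*(p + 0))/2 = 9*((2*p)*p)/2 = 9*(2*p**2)/2 = 9*p**2)
T(g) = g**2 (T(g) = 0 + g*g = 0 + g**2 = g**2)
(43 - 1*(-34))*(T(r(-5)) - 77) = (43 - 1*(-34))*((9*(-5)**2)**2 - 77) = (43 + 34)*((9*25)**2 - 77) = 77*(225**2 - 77) = 77*(50625 - 77) = 77*50548 = 3892196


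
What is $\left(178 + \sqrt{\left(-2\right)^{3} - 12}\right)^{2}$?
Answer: $31664 + 712 i \sqrt{5} \approx 31664.0 + 1592.1 i$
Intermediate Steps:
$\left(178 + \sqrt{\left(-2\right)^{3} - 12}\right)^{2} = \left(178 + \sqrt{-8 - 12}\right)^{2} = \left(178 + \sqrt{-20}\right)^{2} = \left(178 + 2 i \sqrt{5}\right)^{2}$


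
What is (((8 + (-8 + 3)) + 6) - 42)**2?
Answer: 1089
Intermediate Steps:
(((8 + (-8 + 3)) + 6) - 42)**2 = (((8 - 5) + 6) - 42)**2 = ((3 + 6) - 42)**2 = (9 - 42)**2 = (-33)**2 = 1089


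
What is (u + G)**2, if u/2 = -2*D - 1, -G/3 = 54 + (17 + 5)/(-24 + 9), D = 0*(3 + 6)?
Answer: 636804/25 ≈ 25472.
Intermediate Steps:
D = 0 (D = 0*9 = 0)
G = -788/5 (G = -3*(54 + (17 + 5)/(-24 + 9)) = -3*(54 + 22/(-15)) = -3*(54 + 22*(-1/15)) = -3*(54 - 22/15) = -3*788/15 = -788/5 ≈ -157.60)
u = -2 (u = 2*(-2*0 - 1) = 2*(0 - 1) = 2*(-1) = -2)
(u + G)**2 = (-2 - 788/5)**2 = (-798/5)**2 = 636804/25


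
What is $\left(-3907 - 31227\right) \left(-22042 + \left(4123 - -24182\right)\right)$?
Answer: $-220044242$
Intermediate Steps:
$\left(-3907 - 31227\right) \left(-22042 + \left(4123 - -24182\right)\right) = - 35134 \left(-22042 + \left(4123 + 24182\right)\right) = - 35134 \left(-22042 + 28305\right) = \left(-35134\right) 6263 = -220044242$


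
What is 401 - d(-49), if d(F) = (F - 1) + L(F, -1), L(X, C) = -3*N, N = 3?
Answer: 460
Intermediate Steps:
L(X, C) = -9 (L(X, C) = -3*3 = -9)
d(F) = -10 + F (d(F) = (F - 1) - 9 = (-1 + F) - 9 = -10 + F)
401 - d(-49) = 401 - (-10 - 49) = 401 - 1*(-59) = 401 + 59 = 460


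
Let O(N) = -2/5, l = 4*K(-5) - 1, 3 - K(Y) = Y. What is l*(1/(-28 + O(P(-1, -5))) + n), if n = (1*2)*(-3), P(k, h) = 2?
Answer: -26567/142 ≈ -187.09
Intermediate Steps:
K(Y) = 3 - Y
l = 31 (l = 4*(3 - 1*(-5)) - 1 = 4*(3 + 5) - 1 = 4*8 - 1 = 32 - 1 = 31)
O(N) = -⅖ (O(N) = -2*⅕ = -⅖)
n = -6 (n = 2*(-3) = -6)
l*(1/(-28 + O(P(-1, -5))) + n) = 31*(1/(-28 - ⅖) - 6) = 31*(1/(-142/5) - 6) = 31*(-5/142 - 6) = 31*(-857/142) = -26567/142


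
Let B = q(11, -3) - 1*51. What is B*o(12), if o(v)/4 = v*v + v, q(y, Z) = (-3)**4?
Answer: 18720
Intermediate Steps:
q(y, Z) = 81
o(v) = 4*v + 4*v**2 (o(v) = 4*(v*v + v) = 4*(v**2 + v) = 4*(v + v**2) = 4*v + 4*v**2)
B = 30 (B = 81 - 1*51 = 81 - 51 = 30)
B*o(12) = 30*(4*12*(1 + 12)) = 30*(4*12*13) = 30*624 = 18720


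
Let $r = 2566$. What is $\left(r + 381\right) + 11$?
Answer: $2958$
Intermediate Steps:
$\left(r + 381\right) + 11 = \left(2566 + 381\right) + 11 = 2947 + 11 = 2958$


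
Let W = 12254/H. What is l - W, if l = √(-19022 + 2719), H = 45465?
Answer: -12254/45465 + I*√16303 ≈ -0.26953 + 127.68*I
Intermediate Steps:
l = I*√16303 (l = √(-16303) = I*√16303 ≈ 127.68*I)
W = 12254/45465 ≈ 0.26953
l - W = I*√16303 - 1*12254/45465 = I*√16303 - 12254/45465 = -12254/45465 + I*√16303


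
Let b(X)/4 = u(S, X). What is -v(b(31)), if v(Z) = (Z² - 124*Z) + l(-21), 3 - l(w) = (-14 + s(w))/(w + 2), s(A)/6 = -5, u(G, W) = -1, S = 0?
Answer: -9741/19 ≈ -512.68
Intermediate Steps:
s(A) = -30 (s(A) = 6*(-5) = -30)
l(w) = 3 + 44/(2 + w) (l(w) = 3 - (-14 - 30)/(w + 2) = 3 - (-44)/(2 + w) = 3 + 44/(2 + w))
b(X) = -4 (b(X) = 4*(-1) = -4)
v(Z) = 13/19 + Z² - 124*Z (v(Z) = (Z² - 124*Z) + (50 + 3*(-21))/(2 - 21) = (Z² - 124*Z) + (50 - 63)/(-19) = (Z² - 124*Z) - 1/19*(-13) = (Z² - 124*Z) + 13/19 = 13/19 + Z² - 124*Z)
-v(b(31)) = -(13/19 + (-4)² - 124*(-4)) = -(13/19 + 16 + 496) = -1*9741/19 = -9741/19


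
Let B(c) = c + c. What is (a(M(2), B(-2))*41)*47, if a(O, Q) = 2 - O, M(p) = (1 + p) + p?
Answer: -5781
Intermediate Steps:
B(c) = 2*c
M(p) = 1 + 2*p
(a(M(2), B(-2))*41)*47 = ((2 - (1 + 2*2))*41)*47 = ((2 - (1 + 4))*41)*47 = ((2 - 1*5)*41)*47 = ((2 - 5)*41)*47 = -3*41*47 = -123*47 = -5781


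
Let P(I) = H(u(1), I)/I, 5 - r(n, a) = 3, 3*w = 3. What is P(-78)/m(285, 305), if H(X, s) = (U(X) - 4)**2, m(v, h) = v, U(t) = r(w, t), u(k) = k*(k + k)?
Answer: -2/11115 ≈ -0.00017994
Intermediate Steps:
w = 1 (w = (1/3)*3 = 1)
r(n, a) = 2 (r(n, a) = 5 - 1*3 = 5 - 3 = 2)
u(k) = 2*k**2 (u(k) = k*(2*k) = 2*k**2)
U(t) = 2
H(X, s) = 4 (H(X, s) = (2 - 4)**2 = (-2)**2 = 4)
P(I) = 4/I
P(-78)/m(285, 305) = (4/(-78))/285 = (4*(-1/78))*(1/285) = -2/39*1/285 = -2/11115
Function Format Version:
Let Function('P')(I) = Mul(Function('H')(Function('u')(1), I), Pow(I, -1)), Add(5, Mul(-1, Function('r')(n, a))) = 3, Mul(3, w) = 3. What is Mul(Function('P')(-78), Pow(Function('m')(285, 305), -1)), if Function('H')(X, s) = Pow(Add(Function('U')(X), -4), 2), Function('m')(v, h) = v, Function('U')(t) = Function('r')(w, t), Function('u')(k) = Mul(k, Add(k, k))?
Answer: Rational(-2, 11115) ≈ -0.00017994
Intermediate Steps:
w = 1 (w = Mul(Rational(1, 3), 3) = 1)
Function('r')(n, a) = 2 (Function('r')(n, a) = Add(5, Mul(-1, 3)) = Add(5, -3) = 2)
Function('u')(k) = Mul(2, Pow(k, 2)) (Function('u')(k) = Mul(k, Mul(2, k)) = Mul(2, Pow(k, 2)))
Function('U')(t) = 2
Function('H')(X, s) = 4 (Function('H')(X, s) = Pow(Add(2, -4), 2) = Pow(-2, 2) = 4)
Function('P')(I) = Mul(4, Pow(I, -1))
Mul(Function('P')(-78), Pow(Function('m')(285, 305), -1)) = Mul(Mul(4, Pow(-78, -1)), Pow(285, -1)) = Mul(Mul(4, Rational(-1, 78)), Rational(1, 285)) = Mul(Rational(-2, 39), Rational(1, 285)) = Rational(-2, 11115)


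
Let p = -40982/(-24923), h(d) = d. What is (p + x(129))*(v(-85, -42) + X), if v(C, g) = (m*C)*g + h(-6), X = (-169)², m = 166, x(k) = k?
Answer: 2022576237575/24923 ≈ 8.1153e+7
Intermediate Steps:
p = 40982/24923 (p = -40982*(-1/24923) = 40982/24923 ≈ 1.6443)
X = 28561
v(C, g) = -6 + 166*C*g (v(C, g) = (166*C)*g - 6 = 166*C*g - 6 = -6 + 166*C*g)
(p + x(129))*(v(-85, -42) + X) = (40982/24923 + 129)*((-6 + 166*(-85)*(-42)) + 28561) = 3256049*((-6 + 592620) + 28561)/24923 = 3256049*(592614 + 28561)/24923 = (3256049/24923)*621175 = 2022576237575/24923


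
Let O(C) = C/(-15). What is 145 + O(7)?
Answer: 2168/15 ≈ 144.53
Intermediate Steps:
O(C) = -C/15 (O(C) = C*(-1/15) = -C/15)
145 + O(7) = 145 - 1/15*7 = 145 - 7/15 = 2168/15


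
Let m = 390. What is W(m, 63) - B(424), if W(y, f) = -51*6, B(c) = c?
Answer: -730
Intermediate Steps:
W(y, f) = -306
W(m, 63) - B(424) = -306 - 1*424 = -306 - 424 = -730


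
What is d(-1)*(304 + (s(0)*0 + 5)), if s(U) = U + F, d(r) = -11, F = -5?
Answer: -3399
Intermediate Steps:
s(U) = -5 + U (s(U) = U - 5 = -5 + U)
d(-1)*(304 + (s(0)*0 + 5)) = -11*(304 + ((-5 + 0)*0 + 5)) = -11*(304 + (-5*0 + 5)) = -11*(304 + (0 + 5)) = -11*(304 + 5) = -11*309 = -3399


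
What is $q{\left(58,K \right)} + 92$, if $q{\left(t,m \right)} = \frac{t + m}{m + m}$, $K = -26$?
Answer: $\frac{1188}{13} \approx 91.385$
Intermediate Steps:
$q{\left(t,m \right)} = \frac{m + t}{2 m}$
$q{\left(58,K \right)} + 92 = \frac{-26 + 58}{2 \left(-26\right)} + 92 = \frac{1}{2} \left(- \frac{1}{26}\right) 32 + 92 = - \frac{8}{13} + 92 = \frac{1188}{13}$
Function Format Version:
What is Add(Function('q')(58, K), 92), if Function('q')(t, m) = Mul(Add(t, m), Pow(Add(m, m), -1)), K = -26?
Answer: Rational(1188, 13) ≈ 91.385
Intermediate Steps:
Function('q')(t, m) = Mul(Rational(1, 2), Pow(m, -1), Add(m, t)) (Function('q')(t, m) = Mul(Add(m, t), Pow(Mul(2, m), -1)) = Mul(Add(m, t), Mul(Rational(1, 2), Pow(m, -1))) = Mul(Rational(1, 2), Pow(m, -1), Add(m, t)))
Add(Function('q')(58, K), 92) = Add(Mul(Rational(1, 2), Pow(-26, -1), Add(-26, 58)), 92) = Add(Mul(Rational(1, 2), Rational(-1, 26), 32), 92) = Add(Rational(-8, 13), 92) = Rational(1188, 13)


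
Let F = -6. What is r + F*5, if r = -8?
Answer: -38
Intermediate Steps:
r + F*5 = -8 - 6*5 = -8 - 30 = -38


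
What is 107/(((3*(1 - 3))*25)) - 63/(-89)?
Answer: -73/13350 ≈ -0.0054682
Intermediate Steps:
107/(((3*(1 - 3))*25)) - 63/(-89) = 107/(((3*(-2))*25)) - 63*(-1/89) = 107/((-6*25)) + 63/89 = 107/(-150) + 63/89 = 107*(-1/150) + 63/89 = -107/150 + 63/89 = -73/13350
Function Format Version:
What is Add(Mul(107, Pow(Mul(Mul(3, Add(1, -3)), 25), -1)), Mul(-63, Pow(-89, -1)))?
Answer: Rational(-73, 13350) ≈ -0.0054682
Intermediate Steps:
Add(Mul(107, Pow(Mul(Mul(3, Add(1, -3)), 25), -1)), Mul(-63, Pow(-89, -1))) = Add(Mul(107, Pow(Mul(Mul(3, -2), 25), -1)), Mul(-63, Rational(-1, 89))) = Add(Mul(107, Pow(Mul(-6, 25), -1)), Rational(63, 89)) = Add(Mul(107, Pow(-150, -1)), Rational(63, 89)) = Add(Mul(107, Rational(-1, 150)), Rational(63, 89)) = Add(Rational(-107, 150), Rational(63, 89)) = Rational(-73, 13350)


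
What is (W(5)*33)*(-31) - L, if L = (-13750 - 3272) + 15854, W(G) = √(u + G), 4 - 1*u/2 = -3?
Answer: 1168 - 1023*√19 ≈ -3291.2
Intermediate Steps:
u = 14 (u = 8 - 2*(-3) = 8 + 6 = 14)
W(G) = √(14 + G)
L = -1168 (L = -17022 + 15854 = -1168)
(W(5)*33)*(-31) - L = (√(14 + 5)*33)*(-31) - 1*(-1168) = (√19*33)*(-31) + 1168 = (33*√19)*(-31) + 1168 = -1023*√19 + 1168 = 1168 - 1023*√19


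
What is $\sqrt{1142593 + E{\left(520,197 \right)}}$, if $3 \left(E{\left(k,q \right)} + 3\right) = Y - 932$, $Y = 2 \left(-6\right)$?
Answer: $\frac{\sqrt{10280478}}{3} \approx 1068.8$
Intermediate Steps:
$Y = -12$
$E{\left(k,q \right)} = - \frac{953}{3}$ ($E{\left(k,q \right)} = -3 + \frac{-12 - 932}{3} = -3 + \frac{1}{3} \left(-944\right) = -3 - \frac{944}{3} = - \frac{953}{3}$)
$\sqrt{1142593 + E{\left(520,197 \right)}} = \sqrt{1142593 - \frac{953}{3}} = \sqrt{\frac{3426826}{3}} = \frac{\sqrt{10280478}}{3}$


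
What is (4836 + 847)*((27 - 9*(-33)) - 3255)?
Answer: -16656873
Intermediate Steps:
(4836 + 847)*((27 - 9*(-33)) - 3255) = 5683*((27 + 297) - 3255) = 5683*(324 - 3255) = 5683*(-2931) = -16656873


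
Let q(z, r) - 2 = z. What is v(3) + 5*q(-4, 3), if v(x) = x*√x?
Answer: -10 + 3*√3 ≈ -4.8038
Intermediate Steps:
q(z, r) = 2 + z
v(x) = x^(3/2)
v(3) + 5*q(-4, 3) = 3^(3/2) + 5*(2 - 4) = 3*√3 + 5*(-2) = 3*√3 - 10 = -10 + 3*√3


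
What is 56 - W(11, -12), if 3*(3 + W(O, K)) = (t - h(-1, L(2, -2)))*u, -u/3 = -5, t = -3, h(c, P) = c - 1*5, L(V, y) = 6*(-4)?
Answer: 44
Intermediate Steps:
L(V, y) = -24
h(c, P) = -5 + c (h(c, P) = c - 5 = -5 + c)
u = 15 (u = -3*(-5) = 15)
W(O, K) = 12 (W(O, K) = -3 + ((-3 - (-5 - 1))*15)/3 = -3 + ((-3 - 1*(-6))*15)/3 = -3 + ((-3 + 6)*15)/3 = -3 + (3*15)/3 = -3 + (⅓)*45 = -3 + 15 = 12)
56 - W(11, -12) = 56 - 1*12 = 56 - 12 = 44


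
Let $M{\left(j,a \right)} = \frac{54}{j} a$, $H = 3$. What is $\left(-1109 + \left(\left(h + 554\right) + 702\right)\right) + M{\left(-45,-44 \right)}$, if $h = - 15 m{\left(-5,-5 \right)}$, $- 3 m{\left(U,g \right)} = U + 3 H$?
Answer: $\frac{1099}{5} \approx 219.8$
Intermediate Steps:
$m{\left(U,g \right)} = -3 - \frac{U}{3}$ ($m{\left(U,g \right)} = - \frac{U + 3 \cdot 3}{3} = - \frac{U + 9}{3} = - \frac{9 + U}{3} = -3 - \frac{U}{3}$)
$h = 20$ ($h = - 15 \left(-3 - - \frac{5}{3}\right) = - 15 \left(-3 + \frac{5}{3}\right) = \left(-15\right) \left(- \frac{4}{3}\right) = 20$)
$M{\left(j,a \right)} = \frac{54 a}{j}$
$\left(-1109 + \left(\left(h + 554\right) + 702\right)\right) + M{\left(-45,-44 \right)} = \left(-1109 + \left(\left(20 + 554\right) + 702\right)\right) + 54 \left(-44\right) \frac{1}{-45} = \left(-1109 + \left(574 + 702\right)\right) + 54 \left(-44\right) \left(- \frac{1}{45}\right) = \left(-1109 + 1276\right) + \frac{264}{5} = 167 + \frac{264}{5} = \frac{1099}{5}$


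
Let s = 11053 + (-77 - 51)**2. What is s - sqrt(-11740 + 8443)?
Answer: 27437 - I*sqrt(3297) ≈ 27437.0 - 57.419*I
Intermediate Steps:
s = 27437 (s = 11053 + (-128)**2 = 11053 + 16384 = 27437)
s - sqrt(-11740 + 8443) = 27437 - sqrt(-11740 + 8443) = 27437 - sqrt(-3297) = 27437 - I*sqrt(3297)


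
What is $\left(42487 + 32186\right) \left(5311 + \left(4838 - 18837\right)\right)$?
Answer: $-648759024$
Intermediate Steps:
$\left(42487 + 32186\right) \left(5311 + \left(4838 - 18837\right)\right) = 74673 \left(5311 - 13999\right) = 74673 \left(-8688\right) = -648759024$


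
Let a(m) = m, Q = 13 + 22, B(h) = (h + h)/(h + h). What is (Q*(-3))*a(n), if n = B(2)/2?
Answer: -105/2 ≈ -52.500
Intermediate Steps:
B(h) = 1 (B(h) = (2*h)/((2*h)) = (2*h)*(1/(2*h)) = 1)
n = ½ (n = 1/2 = 1*(½) = ½ ≈ 0.50000)
Q = 35
(Q*(-3))*a(n) = (35*(-3))*(½) = -105*½ = -105/2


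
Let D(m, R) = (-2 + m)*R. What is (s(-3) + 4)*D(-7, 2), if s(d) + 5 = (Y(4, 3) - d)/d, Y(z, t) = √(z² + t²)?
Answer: 66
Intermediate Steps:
D(m, R) = R*(-2 + m)
Y(z, t) = √(t² + z²)
s(d) = -5 + (5 - d)/d (s(d) = -5 + (√(3² + 4²) - d)/d = -5 + (√(9 + 16) - d)/d = -5 + (√25 - d)/d = -5 + (5 - d)/d)
(s(-3) + 4)*D(-7, 2) = ((-6 + 5/(-3)) + 4)*(2*(-2 - 7)) = ((-6 + 5*(-⅓)) + 4)*(2*(-9)) = ((-6 - 5/3) + 4)*(-18) = (-23/3 + 4)*(-18) = -11/3*(-18) = 66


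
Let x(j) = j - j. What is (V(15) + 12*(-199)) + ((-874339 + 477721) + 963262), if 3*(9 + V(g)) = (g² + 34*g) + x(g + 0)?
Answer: 564492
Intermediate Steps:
x(j) = 0
V(g) = -9 + g²/3 + 34*g/3 (V(g) = -9 + ((g² + 34*g) + 0)/3 = -9 + (g² + 34*g)/3 = -9 + (g²/3 + 34*g/3) = -9 + g²/3 + 34*g/3)
(V(15) + 12*(-199)) + ((-874339 + 477721) + 963262) = ((-9 + (⅓)*15² + (34/3)*15) + 12*(-199)) + ((-874339 + 477721) + 963262) = ((-9 + (⅓)*225 + 170) - 2388) + (-396618 + 963262) = ((-9 + 75 + 170) - 2388) + 566644 = (236 - 2388) + 566644 = -2152 + 566644 = 564492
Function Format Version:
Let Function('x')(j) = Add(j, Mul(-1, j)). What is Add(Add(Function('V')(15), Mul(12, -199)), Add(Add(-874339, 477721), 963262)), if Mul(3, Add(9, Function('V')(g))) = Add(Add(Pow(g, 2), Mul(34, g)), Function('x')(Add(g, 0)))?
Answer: 564492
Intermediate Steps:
Function('x')(j) = 0
Function('V')(g) = Add(-9, Mul(Rational(1, 3), Pow(g, 2)), Mul(Rational(34, 3), g)) (Function('V')(g) = Add(-9, Mul(Rational(1, 3), Add(Add(Pow(g, 2), Mul(34, g)), 0))) = Add(-9, Mul(Rational(1, 3), Add(Pow(g, 2), Mul(34, g)))) = Add(-9, Add(Mul(Rational(1, 3), Pow(g, 2)), Mul(Rational(34, 3), g))) = Add(-9, Mul(Rational(1, 3), Pow(g, 2)), Mul(Rational(34, 3), g)))
Add(Add(Function('V')(15), Mul(12, -199)), Add(Add(-874339, 477721), 963262)) = Add(Add(Add(-9, Mul(Rational(1, 3), Pow(15, 2)), Mul(Rational(34, 3), 15)), Mul(12, -199)), Add(Add(-874339, 477721), 963262)) = Add(Add(Add(-9, Mul(Rational(1, 3), 225), 170), -2388), Add(-396618, 963262)) = Add(Add(Add(-9, 75, 170), -2388), 566644) = Add(Add(236, -2388), 566644) = Add(-2152, 566644) = 564492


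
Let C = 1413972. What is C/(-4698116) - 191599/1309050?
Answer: -687778593521/1537517187450 ≈ -0.44733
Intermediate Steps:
C/(-4698116) - 191599/1309050 = 1413972/(-4698116) - 191599/1309050 = 1413972*(-1/4698116) - 191599*1/1309050 = -353493/1174529 - 191599/1309050 = -687778593521/1537517187450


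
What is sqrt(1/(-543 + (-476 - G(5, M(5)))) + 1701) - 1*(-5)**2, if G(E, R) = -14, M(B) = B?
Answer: -25 + 8*sqrt(26844555)/1005 ≈ 16.243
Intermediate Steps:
sqrt(1/(-543 + (-476 - G(5, M(5)))) + 1701) - 1*(-5)**2 = sqrt(1/(-543 + (-476 - 1*(-14))) + 1701) - 1*(-5)**2 = sqrt(1/(-543 + (-476 + 14)) + 1701) - 1*25 = sqrt(1/(-543 - 462) + 1701) - 25 = sqrt(1/(-1005) + 1701) - 25 = sqrt(-1/1005 + 1701) - 25 = sqrt(1709504/1005) - 25 = 8*sqrt(26844555)/1005 - 25 = -25 + 8*sqrt(26844555)/1005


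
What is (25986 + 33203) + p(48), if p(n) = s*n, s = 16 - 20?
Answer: 58997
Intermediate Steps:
s = -4
p(n) = -4*n
(25986 + 33203) + p(48) = (25986 + 33203) - 4*48 = 59189 - 192 = 58997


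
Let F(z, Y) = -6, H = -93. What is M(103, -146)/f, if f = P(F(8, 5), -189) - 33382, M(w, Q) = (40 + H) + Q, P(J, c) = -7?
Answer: 199/33389 ≈ 0.0059600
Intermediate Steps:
M(w, Q) = -53 + Q (M(w, Q) = (40 - 93) + Q = -53 + Q)
f = -33389 (f = -7 - 33382 = -33389)
M(103, -146)/f = (-53 - 146)/(-33389) = -199*(-1/33389) = 199/33389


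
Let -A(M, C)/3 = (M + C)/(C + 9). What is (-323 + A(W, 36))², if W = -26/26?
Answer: 952576/9 ≈ 1.0584e+5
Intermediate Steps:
W = -1 (W = -26*1/26 = -1)
A(M, C) = -3*(C + M)/(9 + C) (A(M, C) = -3*(M + C)/(C + 9) = -3*(C + M)/(9 + C))
(-323 + A(W, 36))² = (-323 + 3*(-1*36 - 1*(-1))/(9 + 36))² = (-323 + 3*(-36 + 1)/45)² = (-323 + 3*(1/45)*(-35))² = (-323 - 7/3)² = (-976/3)² = 952576/9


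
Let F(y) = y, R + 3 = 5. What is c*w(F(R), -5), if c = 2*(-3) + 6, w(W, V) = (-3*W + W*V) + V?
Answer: 0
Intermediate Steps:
R = 2 (R = -3 + 5 = 2)
w(W, V) = V - 3*W + V*W (w(W, V) = (-3*W + V*W) + V = V - 3*W + V*W)
c = 0 (c = -6 + 6 = 0)
c*w(F(R), -5) = 0*(-5 - 3*2 - 5*2) = 0*(-5 - 6 - 10) = 0*(-21) = 0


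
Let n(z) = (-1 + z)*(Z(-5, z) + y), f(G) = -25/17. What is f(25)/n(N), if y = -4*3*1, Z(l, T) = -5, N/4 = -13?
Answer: -25/15317 ≈ -0.0016322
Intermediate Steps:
N = -52 (N = 4*(-13) = -52)
y = -12 (y = -12*1 = -12)
f(G) = -25/17 (f(G) = -25*1/17 = -25/17)
n(z) = 17 - 17*z (n(z) = (-1 + z)*(-5 - 12) = (-1 + z)*(-17) = 17 - 17*z)
f(25)/n(N) = -25/(17*(17 - 17*(-52))) = -25/(17*(17 + 884)) = -25/17/901 = -25/17*1/901 = -25/15317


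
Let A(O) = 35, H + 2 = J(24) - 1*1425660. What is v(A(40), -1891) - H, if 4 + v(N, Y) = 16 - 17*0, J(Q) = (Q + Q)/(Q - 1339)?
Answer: 1874761358/1315 ≈ 1.4257e+6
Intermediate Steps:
J(Q) = 2*Q/(-1339 + Q) (J(Q) = (2*Q)/(-1339 + Q) = 2*Q/(-1339 + Q))
H = -1874745578/1315 (H = -2 + (2*24/(-1339 + 24) - 1*1425660) = -2 + (2*24/(-1315) - 1425660) = -2 + (2*24*(-1/1315) - 1425660) = -2 + (-48/1315 - 1425660) = -2 - 1874742948/1315 = -1874745578/1315 ≈ -1.4257e+6)
v(N, Y) = 12 (v(N, Y) = -4 + (16 - 17*0) = -4 + (16 + 0) = -4 + 16 = 12)
v(A(40), -1891) - H = 12 - 1*(-1874745578/1315) = 12 + 1874745578/1315 = 1874761358/1315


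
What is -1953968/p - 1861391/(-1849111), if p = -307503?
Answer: 4185487039121/568607179833 ≈ 7.3609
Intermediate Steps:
-1953968/p - 1861391/(-1849111) = -1953968/(-307503) - 1861391/(-1849111) = -1953968*(-1/307503) - 1861391*(-1/1849111) = 1953968/307503 + 1861391/1849111 = 4185487039121/568607179833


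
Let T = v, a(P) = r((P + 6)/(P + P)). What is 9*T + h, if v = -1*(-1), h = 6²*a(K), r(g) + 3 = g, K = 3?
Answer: -45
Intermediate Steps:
r(g) = -3 + g
a(P) = -3 + (6 + P)/(2*P) (a(P) = -3 + (P + 6)/(P + P) = -3 + (6 + P)/((2*P)) = -3 + (6 + P)*(1/(2*P)) = -3 + (6 + P)/(2*P))
h = -54 (h = 6²*(-5/2 + 3/3) = 36*(-5/2 + 3*(⅓)) = 36*(-5/2 + 1) = 36*(-3/2) = -54)
v = 1
T = 1
9*T + h = 9*1 - 54 = 9 - 54 = -45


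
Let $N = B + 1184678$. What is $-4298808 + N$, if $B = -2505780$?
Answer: $-5619910$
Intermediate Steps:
$N = -1321102$ ($N = -2505780 + 1184678 = -1321102$)
$-4298808 + N = -4298808 - 1321102 = -5619910$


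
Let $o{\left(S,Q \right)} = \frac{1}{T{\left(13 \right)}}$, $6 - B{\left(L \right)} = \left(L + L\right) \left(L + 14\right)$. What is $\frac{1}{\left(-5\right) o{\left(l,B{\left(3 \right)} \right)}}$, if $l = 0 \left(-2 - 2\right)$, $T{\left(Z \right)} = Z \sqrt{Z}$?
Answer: $- \frac{13 \sqrt{13}}{5} \approx -9.3744$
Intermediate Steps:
$B{\left(L \right)} = 6 - 2 L \left(14 + L\right)$ ($B{\left(L \right)} = 6 - \left(L + L\right) \left(L + 14\right) = 6 - 2 L \left(14 + L\right)$)
$T{\left(Z \right)} = Z^{\frac{3}{2}}$
$l = 0$ ($l = 0 \left(-4\right) = 0$)
$o{\left(S,Q \right)} = \frac{\sqrt{13}}{169}$ ($o{\left(S,Q \right)} = \frac{1}{13^{\frac{3}{2}}} = \frac{1}{13 \sqrt{13}} = \frac{\sqrt{13}}{169}$)
$\frac{1}{\left(-5\right) o{\left(l,B{\left(3 \right)} \right)}} = \frac{1}{\left(-5\right) \frac{\sqrt{13}}{169}} = \frac{1}{\left(- \frac{5}{169}\right) \sqrt{13}} = - \frac{13 \sqrt{13}}{5}$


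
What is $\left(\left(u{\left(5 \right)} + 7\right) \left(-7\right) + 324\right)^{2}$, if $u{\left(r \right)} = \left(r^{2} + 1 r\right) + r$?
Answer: $900$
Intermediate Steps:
$u{\left(r \right)} = r^{2} + 2 r$ ($u{\left(r \right)} = \left(r^{2} + r\right) + r = \left(r + r^{2}\right) + r = r^{2} + 2 r$)
$\left(\left(u{\left(5 \right)} + 7\right) \left(-7\right) + 324\right)^{2} = \left(\left(5 \left(2 + 5\right) + 7\right) \left(-7\right) + 324\right)^{2} = \left(\left(5 \cdot 7 + 7\right) \left(-7\right) + 324\right)^{2} = \left(\left(35 + 7\right) \left(-7\right) + 324\right)^{2} = \left(42 \left(-7\right) + 324\right)^{2} = \left(-294 + 324\right)^{2} = 30^{2} = 900$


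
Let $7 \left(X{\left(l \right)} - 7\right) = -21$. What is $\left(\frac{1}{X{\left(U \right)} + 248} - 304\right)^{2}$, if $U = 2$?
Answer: $\frac{5868632449}{63504} \approx 92414.0$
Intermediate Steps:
$X{\left(l \right)} = 4$ ($X{\left(l \right)} = 7 + \frac{1}{7} \left(-21\right) = 7 - 3 = 4$)
$\left(\frac{1}{X{\left(U \right)} + 248} - 304\right)^{2} = \left(\frac{1}{4 + 248} - 304\right)^{2} = \left(\frac{1}{252} - 304\right)^{2} = \left(- \frac{76607}{252}\right)^{2} = \frac{5868632449}{63504}$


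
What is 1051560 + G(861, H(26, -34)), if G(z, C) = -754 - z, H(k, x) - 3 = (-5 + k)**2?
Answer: 1049945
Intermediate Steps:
H(k, x) = 3 + (-5 + k)**2
1051560 + G(861, H(26, -34)) = 1051560 + (-754 - 1*861) = 1051560 + (-754 - 861) = 1051560 - 1615 = 1049945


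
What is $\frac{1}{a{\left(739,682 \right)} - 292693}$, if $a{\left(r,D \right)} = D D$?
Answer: $\frac{1}{172431} \approx 5.7994 \cdot 10^{-6}$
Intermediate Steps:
$a{\left(r,D \right)} = D^{2}$
$\frac{1}{a{\left(739,682 \right)} - 292693} = \frac{1}{682^{2} - 292693} = \frac{1}{465124 - 292693} = \frac{1}{172431}$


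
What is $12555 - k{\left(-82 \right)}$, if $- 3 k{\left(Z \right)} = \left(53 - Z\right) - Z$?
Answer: $\frac{37882}{3} \approx 12627.0$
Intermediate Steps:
$k{\left(Z \right)} = - \frac{53}{3} + \frac{2 Z}{3}$ ($k{\left(Z \right)} = - \frac{\left(53 - Z\right) - Z}{3} = - \frac{53 - 2 Z}{3} = - \frac{53}{3} + \frac{2 Z}{3}$)
$12555 - k{\left(-82 \right)} = 12555 - \left(- \frac{53}{3} + \frac{2}{3} \left(-82\right)\right) = 12555 - \left(- \frac{53}{3} - \frac{164}{3}\right) = 12555 - - \frac{217}{3} = 12555 + \frac{217}{3} = \frac{37882}{3}$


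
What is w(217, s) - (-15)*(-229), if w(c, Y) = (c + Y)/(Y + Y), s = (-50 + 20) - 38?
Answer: -467309/136 ≈ -3436.1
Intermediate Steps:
s = -68 (s = -30 - 38 = -68)
w(c, Y) = (Y + c)/(2*Y) (w(c, Y) = (Y + c)/((2*Y)) = (Y + c)*(1/(2*Y)) = (Y + c)/(2*Y))
w(217, s) - (-15)*(-229) = (1/2)*(-68 + 217)/(-68) - (-15)*(-229) = (1/2)*(-1/68)*149 - 1*3435 = -149/136 - 3435 = -467309/136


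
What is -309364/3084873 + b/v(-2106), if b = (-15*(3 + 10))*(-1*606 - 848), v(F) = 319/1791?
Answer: 142409571816334/89461317 ≈ 1.5919e+6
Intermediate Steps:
v(F) = 319/1791 (v(F) = 319*(1/1791) = 319/1791)
b = 283530 (b = (-15*13)*(-606 - 848) = -195*(-1454) = 283530)
-309364/3084873 + b/v(-2106) = -309364/3084873 + 283530/(319/1791) = -309364*1/3084873 + 283530*(1791/319) = -28124/280443 + 507802230/319 = 142409571816334/89461317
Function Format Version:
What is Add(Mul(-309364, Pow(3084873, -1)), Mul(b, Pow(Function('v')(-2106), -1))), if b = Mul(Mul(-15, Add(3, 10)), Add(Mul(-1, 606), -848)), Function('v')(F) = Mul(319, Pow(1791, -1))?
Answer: Rational(142409571816334, 89461317) ≈ 1.5919e+6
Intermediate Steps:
Function('v')(F) = Rational(319, 1791) (Function('v')(F) = Mul(319, Rational(1, 1791)) = Rational(319, 1791))
b = 283530 (b = Mul(Mul(-15, 13), Add(-606, -848)) = Mul(-195, -1454) = 283530)
Add(Mul(-309364, Pow(3084873, -1)), Mul(b, Pow(Function('v')(-2106), -1))) = Add(Mul(-309364, Pow(3084873, -1)), Mul(283530, Pow(Rational(319, 1791), -1))) = Add(Mul(-309364, Rational(1, 3084873)), Mul(283530, Rational(1791, 319))) = Add(Rational(-28124, 280443), Rational(507802230, 319)) = Rational(142409571816334, 89461317)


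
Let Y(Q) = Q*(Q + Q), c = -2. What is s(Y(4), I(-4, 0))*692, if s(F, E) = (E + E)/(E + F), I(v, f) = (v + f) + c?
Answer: -4152/13 ≈ -319.38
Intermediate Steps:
I(v, f) = -2 + f + v (I(v, f) = (v + f) - 2 = (f + v) - 2 = -2 + f + v)
Y(Q) = 2*Q² (Y(Q) = Q*(2*Q) = 2*Q²)
s(F, E) = 2*E/(E + F) (s(F, E) = (2*E)/(E + F) = 2*E/(E + F))
s(Y(4), I(-4, 0))*692 = (2*(-2 + 0 - 4)/((-2 + 0 - 4) + 2*4²))*692 = (2*(-6)/(-6 + 2*16))*692 = (2*(-6)/(-6 + 32))*692 = (2*(-6)/26)*692 = (2*(-6)*(1/26))*692 = -6/13*692 = -4152/13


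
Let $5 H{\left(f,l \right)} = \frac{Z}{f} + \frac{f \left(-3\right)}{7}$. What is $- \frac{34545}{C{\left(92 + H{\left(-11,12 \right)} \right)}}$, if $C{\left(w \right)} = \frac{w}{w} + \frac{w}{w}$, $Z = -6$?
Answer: $- \frac{34545}{2} \approx -17273.0$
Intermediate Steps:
$H{\left(f,l \right)} = - \frac{6}{5 f} - \frac{3 f}{35}$ ($H{\left(f,l \right)} = \frac{- \frac{6}{f} + \frac{f \left(-3\right)}{7}}{5} = \frac{- \frac{6}{f} + - 3 f \frac{1}{7}}{5} = \frac{- \frac{6}{f} - \frac{3 f}{7}}{5} = - \frac{6}{5 f} - \frac{3 f}{35}$)
$C{\left(w \right)} = 2$ ($C{\left(w \right)} = 1 + 1 = 2$)
$- \frac{34545}{C{\left(92 + H{\left(-11,12 \right)} \right)}} = - \frac{34545}{2}$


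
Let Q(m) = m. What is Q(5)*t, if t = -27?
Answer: -135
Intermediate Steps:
Q(5)*t = 5*(-27) = -135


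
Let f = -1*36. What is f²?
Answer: 1296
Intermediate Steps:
f = -36
f² = (-36)² = 1296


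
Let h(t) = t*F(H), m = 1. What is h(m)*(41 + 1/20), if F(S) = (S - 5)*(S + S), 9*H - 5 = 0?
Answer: -16420/81 ≈ -202.72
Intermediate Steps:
H = 5/9 (H = 5/9 + (⅑)*0 = 5/9 + 0 = 5/9 ≈ 0.55556)
F(S) = 2*S*(-5 + S) (F(S) = (-5 + S)*(2*S) = 2*S*(-5 + S))
h(t) = -400*t/81 (h(t) = t*(2*(5/9)*(-5 + 5/9)) = t*(2*(5/9)*(-40/9)) = t*(-400/81) = -400*t/81)
h(m)*(41 + 1/20) = (-400/81*1)*(41 + 1/20) = -400*(41 + 1/20)/81 = -400/81*821/20 = -16420/81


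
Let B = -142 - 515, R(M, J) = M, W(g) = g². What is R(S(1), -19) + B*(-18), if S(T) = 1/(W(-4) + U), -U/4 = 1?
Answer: 141913/12 ≈ 11826.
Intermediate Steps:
U = -4 (U = -4*1 = -4)
S(T) = 1/12 (S(T) = 1/((-4)² - 4) = 1/(16 - 4) = 1/12)
B = -657
R(S(1), -19) + B*(-18) = 1/12 - 657*(-18) = 1/12 + 11826 = 141913/12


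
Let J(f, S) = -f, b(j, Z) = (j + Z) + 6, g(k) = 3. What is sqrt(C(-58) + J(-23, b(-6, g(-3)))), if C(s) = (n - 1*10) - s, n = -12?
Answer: sqrt(59) ≈ 7.6811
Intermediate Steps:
b(j, Z) = 6 + Z + j (b(j, Z) = (Z + j) + 6 = 6 + Z + j)
C(s) = -22 - s (C(s) = (-12 - 1*10) - s = (-12 - 10) - s = -22 - s)
sqrt(C(-58) + J(-23, b(-6, g(-3)))) = sqrt((-22 - 1*(-58)) - 1*(-23)) = sqrt((-22 + 58) + 23) = sqrt(36 + 23) = sqrt(59)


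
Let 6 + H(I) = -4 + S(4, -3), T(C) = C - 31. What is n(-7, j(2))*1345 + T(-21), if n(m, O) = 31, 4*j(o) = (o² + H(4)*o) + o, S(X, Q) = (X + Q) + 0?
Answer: 41643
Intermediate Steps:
T(C) = -31 + C
S(X, Q) = Q + X (S(X, Q) = (Q + X) + 0 = Q + X)
H(I) = -9 (H(I) = -6 + (-4 + (-3 + 4)) = -6 + (-4 + 1) = -6 - 3 = -9)
j(o) = -2*o + o²/4 (j(o) = ((o² - 9*o) + o)/4 = (o² - 8*o)/4 = -2*o + o²/4)
n(-7, j(2))*1345 + T(-21) = 31*1345 + (-31 - 21) = 41695 - 52 = 41643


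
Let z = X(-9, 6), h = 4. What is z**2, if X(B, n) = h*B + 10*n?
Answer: 576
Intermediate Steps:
X(B, n) = 4*B + 10*n
z = 24 (z = 4*(-9) + 10*6 = -36 + 60 = 24)
z**2 = 24**2 = 576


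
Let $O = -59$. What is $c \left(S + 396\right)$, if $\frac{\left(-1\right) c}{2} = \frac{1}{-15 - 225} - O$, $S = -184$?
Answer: $- \frac{750427}{30} \approx -25014.0$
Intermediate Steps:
$c = - \frac{14159}{120}$ ($c = - 2 \left(\frac{1}{-15 - 225} - -59\right) = - 2 \left(\frac{1}{-240} + 59\right) = - 2 \left(- \frac{1}{240} + 59\right) = \left(-2\right) \frac{14159}{240} = - \frac{14159}{120} \approx -117.99$)
$c \left(S + 396\right) = - \frac{14159 \left(-184 + 396\right)}{120} = \left(- \frac{14159}{120}\right) 212 = - \frac{750427}{30}$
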